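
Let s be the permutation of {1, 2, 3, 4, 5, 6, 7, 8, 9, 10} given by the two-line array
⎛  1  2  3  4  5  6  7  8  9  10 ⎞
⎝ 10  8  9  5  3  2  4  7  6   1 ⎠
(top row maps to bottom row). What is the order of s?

The disjoint-cycle form of s has cycle lengths 8, 2.
The order of s is the least common multiple of its cycle lengths: lcm(8, 2) = 8.

8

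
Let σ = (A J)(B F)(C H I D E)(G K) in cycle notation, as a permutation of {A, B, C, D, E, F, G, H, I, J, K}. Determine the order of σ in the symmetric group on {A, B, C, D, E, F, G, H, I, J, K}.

10

The disjoint cycles have lengths 5, 2, 2, 2.
The order is lcm(5, 2, 2, 2) = 10.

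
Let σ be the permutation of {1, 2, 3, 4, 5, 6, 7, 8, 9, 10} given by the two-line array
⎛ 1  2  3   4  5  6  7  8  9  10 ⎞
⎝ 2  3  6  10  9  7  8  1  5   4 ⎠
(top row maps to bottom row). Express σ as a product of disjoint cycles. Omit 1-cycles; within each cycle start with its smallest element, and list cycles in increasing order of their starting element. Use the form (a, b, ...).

(1, 2, 3, 6, 7, 8)(4, 10)(5, 9)

From 1: 1 → 2 → 3 → 6 → 7 → 8 → 1, closing the cycle (1, 2, 3, 6, 7, 8).
Repeating from the next unused element and collecting all non-trivial cycles gives (1, 2, 3, 6, 7, 8)(4, 10)(5, 9).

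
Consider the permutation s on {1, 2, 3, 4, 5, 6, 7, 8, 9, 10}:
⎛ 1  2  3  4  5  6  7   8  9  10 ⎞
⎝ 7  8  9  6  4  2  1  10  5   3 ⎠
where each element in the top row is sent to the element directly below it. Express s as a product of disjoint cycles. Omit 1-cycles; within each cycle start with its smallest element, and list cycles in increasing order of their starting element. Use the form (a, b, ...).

Iterating s from 1 gives 1 → 7 → 1; that is the 2-cycle (1, 7).
Repeating from the next unused element and collecting all non-trivial cycles gives (1, 7)(2, 8, 10, 3, 9, 5, 4, 6).

(1, 7)(2, 8, 10, 3, 9, 5, 4, 6)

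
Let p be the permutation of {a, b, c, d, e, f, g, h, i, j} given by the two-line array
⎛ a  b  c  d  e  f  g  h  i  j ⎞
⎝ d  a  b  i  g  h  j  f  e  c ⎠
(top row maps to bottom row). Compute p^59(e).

c

Tracing e → g → … returns to e after 8 steps, so e lies in an 8-cycle (a, d, i, e, g, j, c, b).
Since the cycle has length 8, p^59 acts on it the same as p^3 (59 mod 8 = 3).
Stepping 3 places around the cycle: e → g → j → c.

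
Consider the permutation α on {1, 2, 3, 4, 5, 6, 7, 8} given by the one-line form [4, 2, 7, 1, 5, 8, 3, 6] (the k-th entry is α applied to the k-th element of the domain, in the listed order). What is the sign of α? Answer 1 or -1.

In disjoint-cycle form the cycle lengths are 2, 2, 2, 1, 1.
A cycle of length ℓ contributes ℓ−1 transpositions, so α is a product of 1 + 1 + 1 = 3 transpositions — odd.

-1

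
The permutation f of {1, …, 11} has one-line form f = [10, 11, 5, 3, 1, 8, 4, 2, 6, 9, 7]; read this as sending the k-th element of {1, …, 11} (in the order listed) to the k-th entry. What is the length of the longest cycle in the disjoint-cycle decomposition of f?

11

Decomposing into disjoint cycles gives (1 10 9 6 8 2 11 7 4 3 5); the longest has length 11.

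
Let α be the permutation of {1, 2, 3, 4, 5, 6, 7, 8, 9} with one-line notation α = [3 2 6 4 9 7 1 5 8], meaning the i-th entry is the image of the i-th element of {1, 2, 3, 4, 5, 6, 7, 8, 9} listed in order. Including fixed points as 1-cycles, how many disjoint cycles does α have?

4

The cycle decomposition is (1 3 6 7)(2)(4)(5 9 8), which has 4 cycles (counting 1-cycles).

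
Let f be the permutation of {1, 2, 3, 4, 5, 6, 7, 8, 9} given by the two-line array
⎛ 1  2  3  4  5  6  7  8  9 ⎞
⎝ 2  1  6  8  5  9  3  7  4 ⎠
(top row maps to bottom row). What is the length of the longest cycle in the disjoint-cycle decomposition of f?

6

Decomposing into disjoint cycles gives (1, 2)(3, 6, 9, 4, 8, 7); the longest has length 6.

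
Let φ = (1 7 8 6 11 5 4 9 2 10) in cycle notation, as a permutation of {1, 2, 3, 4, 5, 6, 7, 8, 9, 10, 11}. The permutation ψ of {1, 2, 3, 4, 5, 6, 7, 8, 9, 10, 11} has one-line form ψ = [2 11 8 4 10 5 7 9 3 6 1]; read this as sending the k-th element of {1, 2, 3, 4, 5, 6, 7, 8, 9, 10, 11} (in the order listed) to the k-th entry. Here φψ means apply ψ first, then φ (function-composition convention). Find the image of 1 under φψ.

(φψ)(1) = φ(ψ(1)). ψ(1) = 2, then φ(2) = 10. So (φψ)(1) = 10.

10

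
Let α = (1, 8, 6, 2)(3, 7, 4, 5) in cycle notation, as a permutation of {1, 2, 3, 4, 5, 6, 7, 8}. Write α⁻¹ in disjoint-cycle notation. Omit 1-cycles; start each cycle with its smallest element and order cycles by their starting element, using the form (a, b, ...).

If α sends a → b within a cycle, α⁻¹ sends b → a; equivalently, reverse each cycle.
After reversing and putting each cycle's least element first, α⁻¹ = (1, 2, 6, 8)(3, 5, 4, 7).

(1, 2, 6, 8)(3, 5, 4, 7)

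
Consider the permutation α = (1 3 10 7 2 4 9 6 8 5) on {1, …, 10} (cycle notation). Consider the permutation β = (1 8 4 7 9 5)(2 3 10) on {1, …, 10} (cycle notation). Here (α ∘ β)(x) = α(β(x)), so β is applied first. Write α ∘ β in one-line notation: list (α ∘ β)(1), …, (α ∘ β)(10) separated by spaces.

For each element, apply β then α: 1 → 8 → 5; 2 → 3 → 10; 3 → 10 → 7; 4 → 7 → 2; 5 → 1 → 3; 6 → 6 → 8; 7 → 9 → 6; 8 → 4 → 9; 9 → 5 → 1; 10 → 2 → 4.
So α ∘ β in one-line form is 5 10 7 2 3 8 6 9 1 4.

5 10 7 2 3 8 6 9 1 4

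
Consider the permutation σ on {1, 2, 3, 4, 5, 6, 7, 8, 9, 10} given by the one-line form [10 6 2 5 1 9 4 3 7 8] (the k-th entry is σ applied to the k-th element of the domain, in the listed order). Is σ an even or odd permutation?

odd

In disjoint-cycle form the cycle lengths are 10.
A cycle is odd iff its length is even; σ has 1 even-length cycle, so sgn(σ) = (−1)^1 and σ is odd.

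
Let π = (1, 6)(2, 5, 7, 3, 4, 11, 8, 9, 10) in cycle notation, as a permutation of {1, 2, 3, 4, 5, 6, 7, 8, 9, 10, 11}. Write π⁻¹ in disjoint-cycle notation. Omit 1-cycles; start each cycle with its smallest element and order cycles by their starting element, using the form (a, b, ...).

If π sends a → b within a cycle, π⁻¹ sends b → a; equivalently, reverse each cycle.
Reversing each cycle of π and rotating so the smallest element leads gives (1, 6)(2, 10, 9, 8, 11, 4, 3, 7, 5).

(1, 6)(2, 10, 9, 8, 11, 4, 3, 7, 5)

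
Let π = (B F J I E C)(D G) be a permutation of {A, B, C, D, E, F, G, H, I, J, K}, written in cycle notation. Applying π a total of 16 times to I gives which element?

F

I lies in the 6-cycle (B F J I E C).
Powers repeat with period 6 on this cycle, and 16 mod 6 = 4, so π^16(I) = π^4(I).
Stepping 4 places around the cycle: I → E → C → B → F.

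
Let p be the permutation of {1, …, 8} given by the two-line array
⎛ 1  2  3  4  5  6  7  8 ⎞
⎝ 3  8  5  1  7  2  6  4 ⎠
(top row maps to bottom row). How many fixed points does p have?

0

No element satisfies p(x) = x, so there are 0 fixed points.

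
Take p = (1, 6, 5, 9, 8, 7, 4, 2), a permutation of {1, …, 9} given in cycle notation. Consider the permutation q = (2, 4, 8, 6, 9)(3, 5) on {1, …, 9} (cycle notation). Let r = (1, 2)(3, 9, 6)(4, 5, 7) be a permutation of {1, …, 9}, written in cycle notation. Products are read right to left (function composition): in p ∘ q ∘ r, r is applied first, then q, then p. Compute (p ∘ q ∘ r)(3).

Chase 3: r(3) = 9; q(9) = 2; p(2) = 1. Hence (p ∘ q ∘ r)(3) = 1.

1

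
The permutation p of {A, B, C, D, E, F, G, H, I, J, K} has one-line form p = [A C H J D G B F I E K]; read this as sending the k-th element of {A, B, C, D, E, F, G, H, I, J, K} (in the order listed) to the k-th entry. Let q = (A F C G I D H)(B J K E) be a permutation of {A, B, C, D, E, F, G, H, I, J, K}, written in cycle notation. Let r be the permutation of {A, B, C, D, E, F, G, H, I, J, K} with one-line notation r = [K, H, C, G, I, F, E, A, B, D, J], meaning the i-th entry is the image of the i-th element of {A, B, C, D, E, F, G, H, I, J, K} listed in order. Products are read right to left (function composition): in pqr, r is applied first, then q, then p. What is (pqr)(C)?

(pqr)(C) = p(q(r(C))). r(C) = C, then q(C) = G, then p(G) = B, so the result is B.

B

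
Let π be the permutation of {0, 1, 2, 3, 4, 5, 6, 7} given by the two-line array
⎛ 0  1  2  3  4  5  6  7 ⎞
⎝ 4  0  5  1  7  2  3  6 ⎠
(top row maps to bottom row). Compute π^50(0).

Tracing 0 → 4 → … returns to 0 after 6 steps, so 0 lies in a 6-cycle (0 4 7 6 3 1).
Powers repeat with period 6 on this cycle, and 50 mod 6 = 2, so π^50(0) = π^2(0).
Stepping 2 places around the cycle: 0 → 4 → 7.

7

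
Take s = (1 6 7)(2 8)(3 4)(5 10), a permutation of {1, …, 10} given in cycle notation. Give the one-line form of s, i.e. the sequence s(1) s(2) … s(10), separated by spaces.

6 8 4 3 10 7 1 2 9 5

Reading each image from the cycles: 1↦6, 2↦8, 3↦4, 4↦3, 5↦10, 6↦7, 7↦1, 8↦2, 9↦9, 10↦5.
So the one-line form is 6 8 4 3 10 7 1 2 9 5.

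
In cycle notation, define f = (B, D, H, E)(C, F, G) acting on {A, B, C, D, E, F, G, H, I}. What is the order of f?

The cycle type of f is (4, 3, 1, 1).
Since disjoint cycles commute, ord(f) = lcm(4, 3) = 12.

12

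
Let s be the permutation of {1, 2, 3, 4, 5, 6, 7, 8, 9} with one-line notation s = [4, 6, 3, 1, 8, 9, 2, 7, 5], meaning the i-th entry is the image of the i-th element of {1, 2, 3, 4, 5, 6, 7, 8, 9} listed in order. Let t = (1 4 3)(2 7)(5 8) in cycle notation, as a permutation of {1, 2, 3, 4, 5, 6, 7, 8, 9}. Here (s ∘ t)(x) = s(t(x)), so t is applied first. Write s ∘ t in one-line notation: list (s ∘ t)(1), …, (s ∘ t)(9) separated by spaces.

For each element, apply t then s: 1 → 4 → 1; 2 → 7 → 2; 3 → 1 → 4; 4 → 3 → 3; 5 → 8 → 7; 6 → 6 → 9; 7 → 2 → 6; 8 → 5 → 8; 9 → 9 → 5.
So s ∘ t in one-line form is 1 2 4 3 7 9 6 8 5.

1 2 4 3 7 9 6 8 5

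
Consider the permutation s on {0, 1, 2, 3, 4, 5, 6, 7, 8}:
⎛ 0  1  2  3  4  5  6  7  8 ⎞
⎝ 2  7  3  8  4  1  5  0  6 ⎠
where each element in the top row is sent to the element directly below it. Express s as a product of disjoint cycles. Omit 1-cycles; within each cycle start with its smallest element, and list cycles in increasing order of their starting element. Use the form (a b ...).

(0 2 3 8 6 5 1 7)

Start at 0 and follow images: 0 → 2 → 3 → 8 → 6 → 5 → 1 → 7 → 0, giving the cycle (0 2 3 8 6 5 1 7).
Continuing from each remaining unvisited element yields (0 2 3 8 6 5 1 7).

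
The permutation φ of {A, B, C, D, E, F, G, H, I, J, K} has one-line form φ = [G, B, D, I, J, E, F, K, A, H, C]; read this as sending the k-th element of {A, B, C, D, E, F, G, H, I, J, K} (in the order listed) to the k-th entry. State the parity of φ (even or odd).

odd

In disjoint-cycle form the cycle lengths are 10, 1.
A cycle is odd iff its length is even; φ has 1 even-length cycle, so sgn(φ) = (−1)^1 and φ is odd.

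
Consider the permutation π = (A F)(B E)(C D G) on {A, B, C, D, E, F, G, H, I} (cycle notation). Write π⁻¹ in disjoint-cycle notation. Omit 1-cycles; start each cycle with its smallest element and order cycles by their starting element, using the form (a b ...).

The inverse reverses each cycle.
Reversing each cycle of π and rotating so the smallest element leads gives (A F)(B E)(C G D).

(A F)(B E)(C G D)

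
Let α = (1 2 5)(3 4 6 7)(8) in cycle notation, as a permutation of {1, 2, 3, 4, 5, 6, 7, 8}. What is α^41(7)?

7 lies in the 4-cycle (3 4 6 7).
On a 4-cycle, α^4 is the identity, so α^41 = α^1 there (41 ≡ 1 mod 4).
Advancing 1 step from 7: 7 → 3.

3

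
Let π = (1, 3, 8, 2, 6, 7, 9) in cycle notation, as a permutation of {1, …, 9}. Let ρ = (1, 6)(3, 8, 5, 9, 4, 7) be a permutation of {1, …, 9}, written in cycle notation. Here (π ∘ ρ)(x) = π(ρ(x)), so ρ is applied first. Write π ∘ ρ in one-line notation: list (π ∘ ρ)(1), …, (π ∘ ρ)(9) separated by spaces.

7 6 2 9 1 3 8 5 4

For each element, apply ρ then π: 1 → 6 → 7; 2 → 2 → 6; 3 → 8 → 2; 4 → 7 → 9; 5 → 9 → 1; 6 → 1 → 3; 7 → 3 → 8; 8 → 5 → 5; 9 → 4 → 4.
So π ∘ ρ in one-line form is 7 6 2 9 1 3 8 5 4.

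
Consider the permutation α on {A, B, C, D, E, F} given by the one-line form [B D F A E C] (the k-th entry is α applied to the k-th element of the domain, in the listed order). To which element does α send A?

B

A is element number 1 of the domain, and entry number 1 of the one-line form is B, so α(A) = B.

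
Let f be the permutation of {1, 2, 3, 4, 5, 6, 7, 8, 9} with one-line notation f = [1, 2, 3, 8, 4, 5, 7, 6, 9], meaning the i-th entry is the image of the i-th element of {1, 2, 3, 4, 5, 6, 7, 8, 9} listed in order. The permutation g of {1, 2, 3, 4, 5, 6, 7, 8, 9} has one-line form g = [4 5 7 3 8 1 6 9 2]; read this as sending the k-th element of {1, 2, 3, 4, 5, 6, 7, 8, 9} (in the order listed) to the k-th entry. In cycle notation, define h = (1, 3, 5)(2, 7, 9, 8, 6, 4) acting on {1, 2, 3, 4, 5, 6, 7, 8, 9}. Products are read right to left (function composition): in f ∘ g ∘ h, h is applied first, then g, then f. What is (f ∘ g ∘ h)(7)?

2

Chase 7: h(7) = 9; g(9) = 2; f(2) = 2. Hence (f ∘ g ∘ h)(7) = 2.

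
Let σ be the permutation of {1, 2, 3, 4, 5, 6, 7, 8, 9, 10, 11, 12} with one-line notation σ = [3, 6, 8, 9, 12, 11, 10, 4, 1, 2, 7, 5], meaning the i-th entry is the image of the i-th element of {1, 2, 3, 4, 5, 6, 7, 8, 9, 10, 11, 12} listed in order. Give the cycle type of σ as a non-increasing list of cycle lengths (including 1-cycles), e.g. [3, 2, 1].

The disjoint cycles are (1 3 8 4 9)(2 6 11 7 10)(5 12), with lengths 5, 5, 2 in non-increasing order.

[5, 5, 2]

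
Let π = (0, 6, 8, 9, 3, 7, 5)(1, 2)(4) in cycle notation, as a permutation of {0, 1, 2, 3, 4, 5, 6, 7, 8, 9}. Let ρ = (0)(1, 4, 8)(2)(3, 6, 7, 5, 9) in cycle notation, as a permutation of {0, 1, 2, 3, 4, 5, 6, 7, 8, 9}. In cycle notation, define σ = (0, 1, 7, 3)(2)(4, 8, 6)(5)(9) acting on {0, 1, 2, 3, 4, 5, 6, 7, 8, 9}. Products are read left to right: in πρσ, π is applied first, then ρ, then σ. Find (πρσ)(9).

Chase 9: π(9) = 3; ρ(3) = 6; σ(6) = 4. Hence (πρσ)(9) = 4.

4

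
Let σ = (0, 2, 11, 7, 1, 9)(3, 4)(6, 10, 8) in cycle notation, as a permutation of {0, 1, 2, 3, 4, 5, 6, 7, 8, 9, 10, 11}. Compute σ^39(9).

11

9 lies in the 6-cycle (0, 2, 11, 7, 1, 9).
On a 6-cycle, σ^6 is the identity, so σ^39 = σ^3 there (39 ≡ 3 mod 6).
Advancing 3 steps from 9: 9 → 0 → 2 → 11.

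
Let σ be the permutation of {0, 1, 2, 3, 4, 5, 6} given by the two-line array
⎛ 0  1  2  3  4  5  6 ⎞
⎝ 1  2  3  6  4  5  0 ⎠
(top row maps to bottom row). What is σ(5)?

5

The entry below 5 in the array is 5, so σ(5) = 5.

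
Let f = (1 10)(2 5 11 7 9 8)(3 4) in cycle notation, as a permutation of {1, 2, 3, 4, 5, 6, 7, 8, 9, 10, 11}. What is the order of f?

6

The cycle type of f is (6, 2, 2, 1).
The order is lcm(6, 2, 2) = 6.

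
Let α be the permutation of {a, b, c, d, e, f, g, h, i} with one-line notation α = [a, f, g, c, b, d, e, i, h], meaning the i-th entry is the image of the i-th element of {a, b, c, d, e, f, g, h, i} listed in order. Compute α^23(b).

Tracing b → f → … returns to b after 6 steps, so b lies in a 6-cycle (b f d c g e).
Powers repeat with period 6 on this cycle, and 23 mod 6 = 5, so α^23(b) = α^5(b).
Stepping 5 places around the cycle: b → f → d → c → g → e.

e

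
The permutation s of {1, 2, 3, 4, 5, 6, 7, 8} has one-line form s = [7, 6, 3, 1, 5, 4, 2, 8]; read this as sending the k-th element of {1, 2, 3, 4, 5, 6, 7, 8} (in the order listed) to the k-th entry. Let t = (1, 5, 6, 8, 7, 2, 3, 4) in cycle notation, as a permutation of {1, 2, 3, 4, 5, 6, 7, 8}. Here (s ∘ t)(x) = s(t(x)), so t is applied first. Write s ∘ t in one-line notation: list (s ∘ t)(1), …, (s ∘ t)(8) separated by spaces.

5 3 1 7 4 8 6 2

For each element, apply t then s: 1 → 5 → 5; 2 → 3 → 3; 3 → 4 → 1; 4 → 1 → 7; 5 → 6 → 4; 6 → 8 → 8; 7 → 2 → 6; 8 → 7 → 2.
Collecting the images, s ∘ t = [5 3 1 7 4 8 6 2].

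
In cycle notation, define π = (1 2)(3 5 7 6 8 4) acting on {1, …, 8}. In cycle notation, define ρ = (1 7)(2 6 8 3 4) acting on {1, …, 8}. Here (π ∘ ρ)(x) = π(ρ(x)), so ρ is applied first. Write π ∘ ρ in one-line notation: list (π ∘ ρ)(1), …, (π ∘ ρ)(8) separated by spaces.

6 8 3 1 7 4 2 5

(π ∘ ρ)(x) = π(ρ(x)). Computing each image: π(ρ(1)) = π(7) = 6, π(ρ(2)) = π(6) = 8, π(ρ(3)) = π(4) = 3, π(ρ(4)) = π(2) = 1, π(ρ(5)) = π(5) = 7, π(ρ(6)) = π(8) = 4, π(ρ(7)) = π(1) = 2, π(ρ(8)) = π(3) = 5.
Hence π ∘ ρ = [6 8 3 1 7 4 2 5].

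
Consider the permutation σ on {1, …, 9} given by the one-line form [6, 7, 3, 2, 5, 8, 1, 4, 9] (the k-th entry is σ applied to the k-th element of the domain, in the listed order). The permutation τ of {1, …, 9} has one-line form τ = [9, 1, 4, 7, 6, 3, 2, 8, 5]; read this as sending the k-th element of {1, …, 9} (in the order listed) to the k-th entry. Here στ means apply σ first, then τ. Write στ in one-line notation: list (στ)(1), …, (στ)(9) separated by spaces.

(στ)(x) = τ(σ(x)). Computing each image: τ(σ(1)) = τ(6) = 3, τ(σ(2)) = τ(7) = 2, τ(σ(3)) = τ(3) = 4, τ(σ(4)) = τ(2) = 1, τ(σ(5)) = τ(5) = 6, τ(σ(6)) = τ(8) = 8, τ(σ(7)) = τ(1) = 9, τ(σ(8)) = τ(4) = 7, τ(σ(9)) = τ(9) = 5.
Hence στ = [3 2 4 1 6 8 9 7 5].

3 2 4 1 6 8 9 7 5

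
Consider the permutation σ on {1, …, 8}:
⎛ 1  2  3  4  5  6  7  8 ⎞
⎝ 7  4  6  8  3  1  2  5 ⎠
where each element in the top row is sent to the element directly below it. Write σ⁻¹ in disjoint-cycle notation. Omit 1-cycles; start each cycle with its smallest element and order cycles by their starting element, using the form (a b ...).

The cycle decomposition of σ is (1 7 2 4 8 5 3 6).
Reversing each cycle (and rotating so the smallest element leads) gives σ⁻¹ = (1 6 3 5 8 4 2 7).

(1 6 3 5 8 4 2 7)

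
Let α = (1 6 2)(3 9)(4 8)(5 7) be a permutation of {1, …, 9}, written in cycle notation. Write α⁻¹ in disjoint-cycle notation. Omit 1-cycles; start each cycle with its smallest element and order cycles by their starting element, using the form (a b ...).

(1 2 6)(3 9)(4 8)(5 7)

The inverse reverses each cycle.
After reversing and putting each cycle's least element first, α⁻¹ = (1 2 6)(3 9)(4 8)(5 7).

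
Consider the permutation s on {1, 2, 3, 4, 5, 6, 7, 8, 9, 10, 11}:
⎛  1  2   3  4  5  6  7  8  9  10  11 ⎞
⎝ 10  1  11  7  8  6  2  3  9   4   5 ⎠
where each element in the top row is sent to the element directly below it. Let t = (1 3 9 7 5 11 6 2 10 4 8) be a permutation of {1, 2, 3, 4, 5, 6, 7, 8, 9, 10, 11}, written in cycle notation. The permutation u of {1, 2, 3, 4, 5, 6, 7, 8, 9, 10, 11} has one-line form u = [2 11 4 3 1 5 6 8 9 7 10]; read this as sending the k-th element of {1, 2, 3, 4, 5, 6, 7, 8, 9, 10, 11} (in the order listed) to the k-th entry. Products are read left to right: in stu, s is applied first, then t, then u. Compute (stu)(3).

Chase 3: s(3) = 11; t(11) = 6; u(6) = 5. Hence (stu)(3) = 5.

5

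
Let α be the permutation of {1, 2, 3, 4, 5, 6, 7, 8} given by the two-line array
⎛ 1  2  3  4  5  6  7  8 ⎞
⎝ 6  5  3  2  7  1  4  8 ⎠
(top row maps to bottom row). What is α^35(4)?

7

Tracing 4 → 2 → … returns to 4 after 4 steps, so 4 lies in a 4-cycle (2, 5, 7, 4).
Since the cycle has length 4, α^35 acts on it the same as α^3 (35 mod 4 = 3).
Advancing 3 steps from 4: 4 → 2 → 5 → 7.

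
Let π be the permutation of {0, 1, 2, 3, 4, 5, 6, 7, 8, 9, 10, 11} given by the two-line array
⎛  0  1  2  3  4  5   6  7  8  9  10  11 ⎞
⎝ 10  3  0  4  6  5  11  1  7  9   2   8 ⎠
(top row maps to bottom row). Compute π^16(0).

10

Tracing 0 → 10 → … returns to 0 after 3 steps, so 0 lies in a 3-cycle (0, 10, 2).
Powers repeat with period 3 on this cycle, and 16 mod 3 = 1, so π^16(0) = π^1(0).
Stepping 1 place around the cycle: 0 → 10.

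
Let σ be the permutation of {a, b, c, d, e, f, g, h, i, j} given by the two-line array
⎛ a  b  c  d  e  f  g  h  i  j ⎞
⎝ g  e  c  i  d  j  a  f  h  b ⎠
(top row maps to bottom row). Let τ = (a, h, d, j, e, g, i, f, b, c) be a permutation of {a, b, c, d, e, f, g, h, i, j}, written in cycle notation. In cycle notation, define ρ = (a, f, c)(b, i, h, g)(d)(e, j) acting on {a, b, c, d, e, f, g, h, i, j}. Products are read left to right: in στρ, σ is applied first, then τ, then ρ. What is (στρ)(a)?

h

(στρ)(a) = ρ(τ(σ(a))). σ(a) = g, then τ(g) = i, then ρ(i) = h, so the result is h.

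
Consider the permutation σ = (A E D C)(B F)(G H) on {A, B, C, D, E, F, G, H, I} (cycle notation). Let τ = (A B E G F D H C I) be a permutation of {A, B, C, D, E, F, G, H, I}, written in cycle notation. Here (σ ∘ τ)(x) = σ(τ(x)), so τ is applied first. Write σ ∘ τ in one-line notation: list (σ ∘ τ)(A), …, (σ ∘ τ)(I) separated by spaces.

(σ ∘ τ)(x) = σ(τ(x)). Computing each image: σ(τ(A)) = σ(B) = F, σ(τ(B)) = σ(E) = D, σ(τ(C)) = σ(I) = I, σ(τ(D)) = σ(H) = G, σ(τ(E)) = σ(G) = H, σ(τ(F)) = σ(D) = C, σ(τ(G)) = σ(F) = B, σ(τ(H)) = σ(C) = A, σ(τ(I)) = σ(A) = E.
Hence σ ∘ τ = [F D I G H C B A E].

F D I G H C B A E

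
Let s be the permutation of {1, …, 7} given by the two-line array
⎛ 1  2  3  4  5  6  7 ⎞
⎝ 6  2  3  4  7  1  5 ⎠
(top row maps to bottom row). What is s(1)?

The entry below 1 in the array is 6, so s(1) = 6.

6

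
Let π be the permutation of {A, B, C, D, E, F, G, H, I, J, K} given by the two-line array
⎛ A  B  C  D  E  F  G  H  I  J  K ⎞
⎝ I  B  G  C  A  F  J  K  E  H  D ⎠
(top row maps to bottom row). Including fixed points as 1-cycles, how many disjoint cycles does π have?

The cycle decomposition is (A, I, E)(B)(C, G, J, H, K, D)(F), which has 4 cycles (counting 1-cycles).

4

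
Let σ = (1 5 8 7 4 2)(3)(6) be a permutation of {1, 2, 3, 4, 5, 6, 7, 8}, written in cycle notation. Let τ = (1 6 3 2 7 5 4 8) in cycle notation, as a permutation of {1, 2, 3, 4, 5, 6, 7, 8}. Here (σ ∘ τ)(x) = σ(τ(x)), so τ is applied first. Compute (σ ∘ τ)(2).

First apply τ: τ(2) = 7, then σ(7) = 4. Thus (σ ∘ τ)(2) = 4.

4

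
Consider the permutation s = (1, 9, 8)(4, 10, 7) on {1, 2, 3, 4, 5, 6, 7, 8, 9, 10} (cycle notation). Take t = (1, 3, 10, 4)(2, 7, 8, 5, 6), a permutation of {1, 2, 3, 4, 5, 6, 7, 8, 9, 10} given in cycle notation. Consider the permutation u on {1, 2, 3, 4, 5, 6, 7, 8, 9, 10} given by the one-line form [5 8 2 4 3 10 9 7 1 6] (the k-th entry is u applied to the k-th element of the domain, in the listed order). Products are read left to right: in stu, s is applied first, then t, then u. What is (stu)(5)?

10

(stu)(5) = u(t(s(5))). s(5) = 5, then t(5) = 6, then u(6) = 10, so the result is 10.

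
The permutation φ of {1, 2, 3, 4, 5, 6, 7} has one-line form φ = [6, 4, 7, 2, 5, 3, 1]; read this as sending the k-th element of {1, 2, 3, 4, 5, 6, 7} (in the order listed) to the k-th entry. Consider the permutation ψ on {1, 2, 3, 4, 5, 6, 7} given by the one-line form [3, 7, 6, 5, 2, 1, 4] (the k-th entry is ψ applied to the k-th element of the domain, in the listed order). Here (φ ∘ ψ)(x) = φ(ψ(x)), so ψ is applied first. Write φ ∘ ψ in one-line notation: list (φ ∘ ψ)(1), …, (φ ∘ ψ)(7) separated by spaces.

7 1 3 5 4 6 2

(φ ∘ ψ)(x) = φ(ψ(x)). Computing each image: φ(ψ(1)) = φ(3) = 7, φ(ψ(2)) = φ(7) = 1, φ(ψ(3)) = φ(6) = 3, φ(ψ(4)) = φ(5) = 5, φ(ψ(5)) = φ(2) = 4, φ(ψ(6)) = φ(1) = 6, φ(ψ(7)) = φ(4) = 2.
Hence φ ∘ ψ = [7 1 3 5 4 6 2].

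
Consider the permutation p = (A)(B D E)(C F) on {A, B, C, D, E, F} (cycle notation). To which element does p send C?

In the cycle (C F), C is followed by F, so p(C) = F.

F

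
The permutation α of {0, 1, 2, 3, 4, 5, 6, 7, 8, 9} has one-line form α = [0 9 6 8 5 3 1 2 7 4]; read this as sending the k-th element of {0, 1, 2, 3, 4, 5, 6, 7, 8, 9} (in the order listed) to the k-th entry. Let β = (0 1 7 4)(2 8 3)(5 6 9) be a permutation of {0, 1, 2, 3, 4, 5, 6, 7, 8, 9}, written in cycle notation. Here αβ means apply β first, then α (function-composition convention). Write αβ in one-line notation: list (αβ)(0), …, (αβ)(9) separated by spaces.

9 2 7 6 0 1 4 5 8 3

For each element, apply β then α: 0 → 1 → 9; 1 → 7 → 2; 2 → 8 → 7; 3 → 2 → 6; 4 → 0 → 0; 5 → 6 → 1; 6 → 9 → 4; 7 → 4 → 5; 8 → 3 → 8; 9 → 5 → 3.
Collecting the images, αβ = [9 2 7 6 0 1 4 5 8 3].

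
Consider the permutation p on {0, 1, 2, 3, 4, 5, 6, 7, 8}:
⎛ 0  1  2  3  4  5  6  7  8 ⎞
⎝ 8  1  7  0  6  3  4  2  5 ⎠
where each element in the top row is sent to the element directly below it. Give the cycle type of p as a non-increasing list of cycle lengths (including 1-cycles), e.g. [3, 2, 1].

[4, 2, 2, 1]

The disjoint cycles are (0 8 5 3)(1)(2 7)(4 6), with lengths 4, 2, 2, 1 in non-increasing order.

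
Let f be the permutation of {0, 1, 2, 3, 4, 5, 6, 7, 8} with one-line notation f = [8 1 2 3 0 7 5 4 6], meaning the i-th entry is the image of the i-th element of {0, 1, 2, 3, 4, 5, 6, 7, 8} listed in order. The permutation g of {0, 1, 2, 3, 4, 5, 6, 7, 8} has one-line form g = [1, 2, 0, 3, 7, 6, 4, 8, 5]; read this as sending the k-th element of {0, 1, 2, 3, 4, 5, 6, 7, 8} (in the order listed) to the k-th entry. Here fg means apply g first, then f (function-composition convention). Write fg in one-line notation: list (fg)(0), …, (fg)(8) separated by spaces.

(fg)(x) = f(g(x)). Computing each image: f(g(0)) = f(1) = 1, f(g(1)) = f(2) = 2, f(g(2)) = f(0) = 8, f(g(3)) = f(3) = 3, f(g(4)) = f(7) = 4, f(g(5)) = f(6) = 5, f(g(6)) = f(4) = 0, f(g(7)) = f(8) = 6, f(g(8)) = f(5) = 7.
Hence fg = [1 2 8 3 4 5 0 6 7].

1 2 8 3 4 5 0 6 7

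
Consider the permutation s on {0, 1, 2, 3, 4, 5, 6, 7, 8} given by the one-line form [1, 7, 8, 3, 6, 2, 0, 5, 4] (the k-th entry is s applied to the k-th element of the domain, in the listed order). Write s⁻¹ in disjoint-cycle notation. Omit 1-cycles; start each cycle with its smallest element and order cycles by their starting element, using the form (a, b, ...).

The cycle decomposition of s is (0, 1, 7, 5, 2, 8, 4, 6).
Reversing each cycle (and rotating so the smallest element leads) gives s⁻¹ = (0, 6, 4, 8, 2, 5, 7, 1).

(0, 6, 4, 8, 2, 5, 7, 1)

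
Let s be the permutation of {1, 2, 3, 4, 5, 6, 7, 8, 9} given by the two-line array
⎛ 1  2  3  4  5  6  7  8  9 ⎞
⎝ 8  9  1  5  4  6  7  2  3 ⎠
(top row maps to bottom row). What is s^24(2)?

Tracing 2 → 9 → … returns to 2 after 5 steps, so 2 lies in a 5-cycle (1 8 2 9 3).
Powers repeat with period 5 on this cycle, and 24 mod 5 = 4, so s^24(2) = s^4(2).
Advancing 4 steps from 2: 2 → 9 → 3 → 1 → 8.

8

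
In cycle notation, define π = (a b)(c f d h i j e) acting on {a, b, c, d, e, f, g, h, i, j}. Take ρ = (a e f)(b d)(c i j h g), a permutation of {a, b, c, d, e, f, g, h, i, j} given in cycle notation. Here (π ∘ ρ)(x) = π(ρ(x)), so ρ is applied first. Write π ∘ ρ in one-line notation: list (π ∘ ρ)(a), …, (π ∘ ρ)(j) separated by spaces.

c h j a d b f g e i

(π ∘ ρ)(x) = π(ρ(x)). Computing each image: π(ρ(a)) = π(e) = c, π(ρ(b)) = π(d) = h, π(ρ(c)) = π(i) = j, π(ρ(d)) = π(b) = a, π(ρ(e)) = π(f) = d, π(ρ(f)) = π(a) = b, π(ρ(g)) = π(c) = f, π(ρ(h)) = π(g) = g, π(ρ(i)) = π(j) = e, π(ρ(j)) = π(h) = i.
Hence π ∘ ρ = [c h j a d b f g e i].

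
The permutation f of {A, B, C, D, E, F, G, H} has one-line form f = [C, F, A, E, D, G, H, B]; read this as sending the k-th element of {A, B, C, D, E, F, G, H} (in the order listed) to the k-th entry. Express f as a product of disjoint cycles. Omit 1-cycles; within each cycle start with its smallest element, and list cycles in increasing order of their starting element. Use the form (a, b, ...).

(A, C)(B, F, G, H)(D, E)

Start at A and follow images: A → C → A, giving the cycle (A, C).
Continuing from each remaining unvisited element yields (A, C)(B, F, G, H)(D, E).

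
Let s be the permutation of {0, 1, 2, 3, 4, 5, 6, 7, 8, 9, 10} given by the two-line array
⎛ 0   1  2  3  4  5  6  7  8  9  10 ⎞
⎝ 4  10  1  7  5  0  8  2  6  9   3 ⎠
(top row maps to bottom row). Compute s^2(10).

Tracing 10 → 3 → … returns to 10 after 5 steps, so 10 lies in a 5-cycle (1, 10, 3, 7, 2).
Stepping 2 places around the cycle: 10 → 3 → 7.

7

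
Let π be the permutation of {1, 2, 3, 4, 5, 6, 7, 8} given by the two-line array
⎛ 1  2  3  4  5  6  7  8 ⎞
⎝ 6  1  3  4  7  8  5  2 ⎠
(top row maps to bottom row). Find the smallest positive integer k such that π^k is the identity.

4

The disjoint-cycle form of π has cycle lengths 4, 2, 1, 1.
The order is lcm(4, 2) = 4.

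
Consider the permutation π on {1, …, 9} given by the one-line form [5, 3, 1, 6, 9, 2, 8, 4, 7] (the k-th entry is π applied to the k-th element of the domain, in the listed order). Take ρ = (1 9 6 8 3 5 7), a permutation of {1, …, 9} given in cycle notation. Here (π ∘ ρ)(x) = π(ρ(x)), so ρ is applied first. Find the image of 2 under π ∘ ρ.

3

(π ∘ ρ)(2) = π(ρ(2)). ρ(2) = 2, then π(2) = 3. So (π ∘ ρ)(2) = 3.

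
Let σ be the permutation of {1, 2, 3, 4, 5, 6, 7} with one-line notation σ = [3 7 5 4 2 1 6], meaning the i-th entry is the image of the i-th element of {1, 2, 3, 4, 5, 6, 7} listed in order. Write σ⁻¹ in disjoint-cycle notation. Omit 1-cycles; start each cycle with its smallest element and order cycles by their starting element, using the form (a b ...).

(1 6 7 2 5 3)

First write σ in disjoint cycles: (1 3 5 2 7 6).
The inverse reverses every cycle; in canonical form, σ⁻¹ = (1 6 7 2 5 3).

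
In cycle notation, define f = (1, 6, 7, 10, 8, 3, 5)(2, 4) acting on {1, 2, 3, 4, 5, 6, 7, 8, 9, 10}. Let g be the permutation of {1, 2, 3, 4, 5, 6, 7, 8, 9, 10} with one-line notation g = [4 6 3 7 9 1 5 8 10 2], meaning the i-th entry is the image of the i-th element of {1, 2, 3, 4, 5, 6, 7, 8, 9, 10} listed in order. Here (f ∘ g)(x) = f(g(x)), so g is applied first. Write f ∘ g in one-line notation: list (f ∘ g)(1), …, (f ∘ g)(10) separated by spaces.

2 7 5 10 9 6 1 3 8 4

(f ∘ g)(x) = f(g(x)). Computing each image: f(g(1)) = f(4) = 2, f(g(2)) = f(6) = 7, f(g(3)) = f(3) = 5, f(g(4)) = f(7) = 10, f(g(5)) = f(9) = 9, f(g(6)) = f(1) = 6, f(g(7)) = f(5) = 1, f(g(8)) = f(8) = 3, f(g(9)) = f(10) = 8, f(g(10)) = f(2) = 4.
Hence f ∘ g = [2 7 5 10 9 6 1 3 8 4].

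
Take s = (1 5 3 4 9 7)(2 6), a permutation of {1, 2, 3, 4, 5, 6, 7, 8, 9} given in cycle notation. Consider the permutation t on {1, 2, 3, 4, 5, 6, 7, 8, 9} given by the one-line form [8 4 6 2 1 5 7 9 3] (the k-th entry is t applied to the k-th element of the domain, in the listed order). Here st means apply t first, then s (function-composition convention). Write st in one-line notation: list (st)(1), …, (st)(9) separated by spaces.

8 9 2 6 5 3 1 7 4

Chase each element through t then s: 1 → 8 → 8; 2 → 4 → 9; 3 → 6 → 2; 4 → 2 → 6; 5 → 1 → 5; 6 → 5 → 3; 7 → 7 → 1; 8 → 9 → 7; 9 → 3 → 4.
Collecting the images, st = [8 9 2 6 5 3 1 7 4].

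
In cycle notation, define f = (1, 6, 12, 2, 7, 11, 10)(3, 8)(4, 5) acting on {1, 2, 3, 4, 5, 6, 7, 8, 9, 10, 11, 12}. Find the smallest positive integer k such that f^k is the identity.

The cycle type of f is (7, 2, 2, 1).
The order is lcm(7, 2, 2) = 14.

14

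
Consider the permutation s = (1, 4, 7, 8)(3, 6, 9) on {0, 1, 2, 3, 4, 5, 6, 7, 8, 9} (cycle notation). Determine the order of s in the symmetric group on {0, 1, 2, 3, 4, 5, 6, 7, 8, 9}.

The disjoint cycles have lengths 4, 3, 1, 1, 1.
Since disjoint cycles commute, ord(s) = lcm(4, 3) = 12.

12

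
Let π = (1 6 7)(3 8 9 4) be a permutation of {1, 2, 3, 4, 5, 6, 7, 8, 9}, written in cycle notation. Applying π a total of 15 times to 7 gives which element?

7

7 lies in the 3-cycle (1 6 7).
Powers repeat with period 3 on this cycle, and 15 mod 3 = 0, so π^15(7) = π^0(7).
So π^15(7) = 7.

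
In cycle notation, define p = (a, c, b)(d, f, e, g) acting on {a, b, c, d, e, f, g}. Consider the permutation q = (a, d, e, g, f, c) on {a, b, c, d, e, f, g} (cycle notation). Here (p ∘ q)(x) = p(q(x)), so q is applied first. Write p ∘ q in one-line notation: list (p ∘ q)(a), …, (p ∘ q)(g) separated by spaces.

(p ∘ q)(x) = p(q(x)). Computing each image: p(q(a)) = p(d) = f, p(q(b)) = p(b) = a, p(q(c)) = p(a) = c, p(q(d)) = p(e) = g, p(q(e)) = p(g) = d, p(q(f)) = p(c) = b, p(q(g)) = p(f) = e.
Hence p ∘ q = [f a c g d b e].

f a c g d b e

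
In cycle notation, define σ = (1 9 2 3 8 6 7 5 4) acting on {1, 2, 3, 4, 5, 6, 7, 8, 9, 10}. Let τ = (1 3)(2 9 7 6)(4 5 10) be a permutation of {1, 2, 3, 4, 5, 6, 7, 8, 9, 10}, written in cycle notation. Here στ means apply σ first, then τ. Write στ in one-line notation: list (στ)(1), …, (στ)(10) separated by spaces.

Chase each element through σ then τ: 1 → 9 → 7; 2 → 3 → 1; 3 → 8 → 8; 4 → 1 → 3; 5 → 4 → 5; 6 → 7 → 6; 7 → 5 → 10; 8 → 6 → 2; 9 → 2 → 9; 10 → 10 → 4.
Collecting the images, στ = [7 1 8 3 5 6 10 2 9 4].

7 1 8 3 5 6 10 2 9 4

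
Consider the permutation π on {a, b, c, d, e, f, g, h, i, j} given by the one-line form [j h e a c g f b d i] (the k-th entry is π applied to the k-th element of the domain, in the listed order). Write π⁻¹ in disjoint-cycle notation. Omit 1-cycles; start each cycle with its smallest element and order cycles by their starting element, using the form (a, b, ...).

First write π in disjoint cycles: (a, j, i, d)(b, h)(c, e)(f, g).
Reversing each cycle (and rotating so the smallest element leads) gives π⁻¹ = (a, d, i, j)(b, h)(c, e)(f, g).

(a, d, i, j)(b, h)(c, e)(f, g)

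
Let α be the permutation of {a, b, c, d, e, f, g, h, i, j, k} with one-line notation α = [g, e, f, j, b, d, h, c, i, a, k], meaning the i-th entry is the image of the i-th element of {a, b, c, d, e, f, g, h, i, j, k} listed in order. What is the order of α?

The disjoint-cycle form of α has cycle lengths 7, 2, 1, 1.
Since disjoint cycles commute, ord(α) = lcm(7, 2) = 14.

14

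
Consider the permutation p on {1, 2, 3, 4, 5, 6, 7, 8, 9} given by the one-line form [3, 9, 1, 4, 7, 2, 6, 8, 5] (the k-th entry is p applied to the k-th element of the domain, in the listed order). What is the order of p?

Decomposing into disjoint cycles gives cycle lengths 5, 2, 1, 1.
Since disjoint cycles commute, ord(p) = lcm(5, 2) = 10.

10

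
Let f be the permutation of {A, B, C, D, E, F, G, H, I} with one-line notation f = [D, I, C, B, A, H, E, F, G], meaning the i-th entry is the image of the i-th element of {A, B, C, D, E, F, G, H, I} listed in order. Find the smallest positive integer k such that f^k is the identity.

The disjoint-cycle form of f has cycle lengths 6, 2, 1.
The order is lcm(6, 2) = 6.

6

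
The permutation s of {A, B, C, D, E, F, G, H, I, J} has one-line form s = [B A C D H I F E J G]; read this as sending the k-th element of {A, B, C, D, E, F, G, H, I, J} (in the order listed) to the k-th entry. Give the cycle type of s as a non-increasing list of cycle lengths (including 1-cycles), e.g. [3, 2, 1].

The disjoint cycles are (A B)(C)(D)(E H)(F I J G), with lengths 4, 2, 2, 1, 1 in non-increasing order.

[4, 2, 2, 1, 1]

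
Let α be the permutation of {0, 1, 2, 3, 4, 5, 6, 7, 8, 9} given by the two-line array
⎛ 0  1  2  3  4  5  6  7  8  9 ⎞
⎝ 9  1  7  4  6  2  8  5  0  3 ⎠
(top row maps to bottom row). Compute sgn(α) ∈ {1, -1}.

In disjoint-cycle form the cycle lengths are 6, 3, 1.
A cycle is odd iff its length is even; α has 1 even-length cycle, so sgn(α) = (−1)^1 and α is odd.

-1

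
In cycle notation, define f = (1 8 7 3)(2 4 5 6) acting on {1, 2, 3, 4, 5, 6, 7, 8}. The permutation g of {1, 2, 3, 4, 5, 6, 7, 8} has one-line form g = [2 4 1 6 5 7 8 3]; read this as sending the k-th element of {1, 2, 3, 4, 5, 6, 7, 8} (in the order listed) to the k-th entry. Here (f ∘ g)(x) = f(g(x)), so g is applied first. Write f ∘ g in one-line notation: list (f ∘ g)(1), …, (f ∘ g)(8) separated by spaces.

4 5 8 2 6 3 7 1

(f ∘ g)(x) = f(g(x)). Computing each image: f(g(1)) = f(2) = 4, f(g(2)) = f(4) = 5, f(g(3)) = f(1) = 8, f(g(4)) = f(6) = 2, f(g(5)) = f(5) = 6, f(g(6)) = f(7) = 3, f(g(7)) = f(8) = 7, f(g(8)) = f(3) = 1.
Hence f ∘ g = [4 5 8 2 6 3 7 1].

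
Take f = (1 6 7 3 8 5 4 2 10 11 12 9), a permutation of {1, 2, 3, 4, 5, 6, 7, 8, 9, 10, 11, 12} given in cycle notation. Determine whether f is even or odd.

The cycle lengths are 12.
A cycle of length ℓ contributes ℓ−1 transpositions, so f is a product of 11 transpositions — odd.

odd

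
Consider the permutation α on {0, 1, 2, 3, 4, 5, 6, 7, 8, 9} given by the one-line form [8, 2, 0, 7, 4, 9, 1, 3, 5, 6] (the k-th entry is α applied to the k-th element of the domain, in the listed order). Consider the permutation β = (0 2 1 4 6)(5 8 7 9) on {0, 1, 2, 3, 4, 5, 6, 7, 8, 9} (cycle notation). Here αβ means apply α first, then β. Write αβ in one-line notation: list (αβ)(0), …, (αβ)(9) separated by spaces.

For each element, apply α then β: 0 → 8 → 7; 1 → 2 → 1; 2 → 0 → 2; 3 → 7 → 9; 4 → 4 → 6; 5 → 9 → 5; 6 → 1 → 4; 7 → 3 → 3; 8 → 5 → 8; 9 → 6 → 0.
So αβ in one-line form is 7 1 2 9 6 5 4 3 8 0.

7 1 2 9 6 5 4 3 8 0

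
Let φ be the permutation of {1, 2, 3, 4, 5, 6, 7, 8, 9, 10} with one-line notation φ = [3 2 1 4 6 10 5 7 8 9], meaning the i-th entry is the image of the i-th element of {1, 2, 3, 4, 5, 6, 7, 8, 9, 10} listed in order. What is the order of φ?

Decomposing into disjoint cycles gives cycle lengths 6, 2, 1, 1.
The order of φ is the least common multiple of its cycle lengths: lcm(6, 2) = 6.

6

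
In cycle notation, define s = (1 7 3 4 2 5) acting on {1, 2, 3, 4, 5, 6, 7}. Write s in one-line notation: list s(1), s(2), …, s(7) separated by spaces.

7 5 4 2 1 6 3

Each element maps to the next entry in its cycle (wrapping to the front): 1→7, 2→5, 3→4, 4→2, 5→1, 6→6, 7→3.
So the one-line form is 7 5 4 2 1 6 3.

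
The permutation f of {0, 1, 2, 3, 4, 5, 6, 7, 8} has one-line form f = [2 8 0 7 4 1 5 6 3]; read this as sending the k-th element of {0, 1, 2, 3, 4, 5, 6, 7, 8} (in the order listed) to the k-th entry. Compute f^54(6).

Tracing 6 → 5 → … returns to 6 after 6 steps, so 6 lies in a 6-cycle (1, 8, 3, 7, 6, 5).
On a 6-cycle, f^6 is the identity, so f^54 = f^0 there (54 ≡ 0 mod 6).
So f^54(6) = 6.

6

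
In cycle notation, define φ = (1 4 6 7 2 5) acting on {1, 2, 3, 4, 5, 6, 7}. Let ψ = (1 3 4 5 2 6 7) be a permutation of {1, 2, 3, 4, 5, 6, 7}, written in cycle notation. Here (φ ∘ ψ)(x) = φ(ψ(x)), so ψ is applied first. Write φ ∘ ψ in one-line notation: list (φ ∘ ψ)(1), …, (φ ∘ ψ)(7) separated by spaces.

Chase each element through ψ then φ: 1 → 3 → 3; 2 → 6 → 7; 3 → 4 → 6; 4 → 5 → 1; 5 → 2 → 5; 6 → 7 → 2; 7 → 1 → 4.
So φ ∘ ψ in one-line form is 3 7 6 1 5 2 4.

3 7 6 1 5 2 4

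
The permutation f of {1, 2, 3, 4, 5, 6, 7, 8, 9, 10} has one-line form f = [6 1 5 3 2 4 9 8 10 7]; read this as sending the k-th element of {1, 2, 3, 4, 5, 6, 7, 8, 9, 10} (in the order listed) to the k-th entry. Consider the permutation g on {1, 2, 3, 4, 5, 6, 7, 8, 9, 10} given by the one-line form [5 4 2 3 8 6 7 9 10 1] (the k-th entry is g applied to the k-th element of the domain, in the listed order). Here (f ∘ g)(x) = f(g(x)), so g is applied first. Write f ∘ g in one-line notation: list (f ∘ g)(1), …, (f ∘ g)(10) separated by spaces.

For each element, apply g then f: 1 → 5 → 2; 2 → 4 → 3; 3 → 2 → 1; 4 → 3 → 5; 5 → 8 → 8; 6 → 6 → 4; 7 → 7 → 9; 8 → 9 → 10; 9 → 10 → 7; 10 → 1 → 6.
So f ∘ g in one-line form is 2 3 1 5 8 4 9 10 7 6.

2 3 1 5 8 4 9 10 7 6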